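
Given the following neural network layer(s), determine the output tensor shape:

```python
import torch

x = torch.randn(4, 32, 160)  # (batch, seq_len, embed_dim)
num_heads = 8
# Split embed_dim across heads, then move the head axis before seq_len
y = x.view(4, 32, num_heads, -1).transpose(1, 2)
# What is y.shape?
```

Input: (4, 32, 160) -> head_dim = 160 // 8 = 20; after view: (4, 32, 8, 20) -> after transpose(1, 2): (4, 8, 32, 20) -> Output: (4, 8, 32, 20)

Answer: (4, 8, 32, 20)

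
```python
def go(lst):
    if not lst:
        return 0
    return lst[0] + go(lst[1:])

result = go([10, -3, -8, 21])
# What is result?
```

10 + (-3) + (-8) + 21 + 0 = 20

Answer: 20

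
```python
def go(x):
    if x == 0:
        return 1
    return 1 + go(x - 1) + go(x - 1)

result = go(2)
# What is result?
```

go(x) = 1 + 2·go(x-1), go(0)=1. Closed form: (1+1)·2^2 - 1 = 7.

Answer: 7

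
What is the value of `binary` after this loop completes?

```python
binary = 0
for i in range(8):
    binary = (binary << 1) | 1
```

Build 8 consecutive 1-bits: 0b11111111
`binary` takes the values: 0 → 1 → 3 → 7 → 15 → 31 → 63 → 127 → 255

Answer: 255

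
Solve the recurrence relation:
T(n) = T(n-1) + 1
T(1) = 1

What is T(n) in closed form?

Unrolling: T(n) = T(1) + 1·(n-1) = 1 + 1(n-1) = n.

Answer: T(n) = n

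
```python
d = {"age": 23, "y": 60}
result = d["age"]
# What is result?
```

Trace:
`d = {"age": 23, "y": 60}` → d = {'age': 23, 'y': 60}
`result = d["age"]` → result = 23
So result = 23

Answer: 23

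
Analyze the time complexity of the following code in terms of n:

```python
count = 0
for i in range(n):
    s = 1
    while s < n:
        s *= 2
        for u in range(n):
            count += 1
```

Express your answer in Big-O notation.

Each loop level contributes: n × log n × n. Multiplying the contributions gives O(n^2 log n).

Answer: O(n^2 log n)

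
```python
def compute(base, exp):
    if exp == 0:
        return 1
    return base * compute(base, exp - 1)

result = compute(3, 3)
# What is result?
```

compute(3, 3) = 3 * 3 * 3 = 27

Answer: 27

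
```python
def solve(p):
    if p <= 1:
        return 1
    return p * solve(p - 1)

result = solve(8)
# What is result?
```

solve(8) = 8 * 7 * 6 * 5 * 4 * 3 * 2 * 1 = 40320

Answer: 40320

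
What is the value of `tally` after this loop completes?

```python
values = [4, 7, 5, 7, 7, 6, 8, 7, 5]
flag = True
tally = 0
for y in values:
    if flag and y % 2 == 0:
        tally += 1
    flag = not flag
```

Count even values at even positions
`tally` takes the values: 0 → 1 → 2

Answer: 2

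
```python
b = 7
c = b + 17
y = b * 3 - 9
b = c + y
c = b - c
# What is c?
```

Trace:
`b = 7` → b = 7
`c = b + 17` → c = 24
`y = b * 3 - 9` → y = 12
`b = c + y` → b = 36
`c = b - c` → c = 12
So c = 12

Answer: 12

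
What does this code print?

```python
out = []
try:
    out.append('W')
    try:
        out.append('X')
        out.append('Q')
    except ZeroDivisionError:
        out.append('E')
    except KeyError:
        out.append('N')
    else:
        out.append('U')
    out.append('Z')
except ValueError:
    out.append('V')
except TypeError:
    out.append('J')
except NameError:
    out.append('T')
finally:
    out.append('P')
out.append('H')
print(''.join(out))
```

Execution trace: 'W' (try body) → 'X' (inner try body) → 'Q' (inner try body, no exception) → 'U' (inner else) → 'Z' (try body, no exception) → 'P' (finally) → 'H' (after the try/except). Output: WXQUZPH

Answer: WXQUZPH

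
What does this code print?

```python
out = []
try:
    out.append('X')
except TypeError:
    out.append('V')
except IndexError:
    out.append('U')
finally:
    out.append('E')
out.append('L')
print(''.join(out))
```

Execution trace: 'X' (try body, no exception) → 'E' (finally) → 'L' (after the try/except). Output: XEL

Answer: XEL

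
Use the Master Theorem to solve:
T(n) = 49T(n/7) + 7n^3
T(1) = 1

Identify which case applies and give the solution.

a=49, b=7, f(n)=7n^3. log_7(49) = 2. Since c=3 > 2 and the regularity condition holds (49(n/7)^3 = (49/7^3)n^3 with 49/7^3 < 1), Case 3 applies: T(n) = Θ(f(n)) = O(n^3).

Answer: O(n^3) - Case 3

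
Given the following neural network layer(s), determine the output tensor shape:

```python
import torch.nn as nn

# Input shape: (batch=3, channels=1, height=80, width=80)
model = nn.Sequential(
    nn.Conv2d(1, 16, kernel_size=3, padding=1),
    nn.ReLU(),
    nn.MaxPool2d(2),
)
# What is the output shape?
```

Input: (3, 1, 80, 80) -> after Conv2d: (3, 16, 80, 80) -> after ReLU: (3, 16, 80, 80) -> Output: (3, 16, 40, 40)

Answer: (3, 16, 40, 40)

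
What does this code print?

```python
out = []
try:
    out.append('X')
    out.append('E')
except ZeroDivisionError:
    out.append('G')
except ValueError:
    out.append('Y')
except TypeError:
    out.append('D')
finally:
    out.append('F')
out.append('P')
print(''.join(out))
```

Execution trace: 'X' (try body) → 'E' (try body, no exception) → 'F' (finally) → 'P' (after the try/except). Output: XEFP

Answer: XEFP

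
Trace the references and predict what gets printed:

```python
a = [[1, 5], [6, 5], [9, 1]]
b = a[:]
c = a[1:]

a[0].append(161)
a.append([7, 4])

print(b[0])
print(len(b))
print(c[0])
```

Key concept: slice with nested mutation.
Step by step:
`a = [[1, 5], [6, 5], [9, 1]]` → a = [[1, 5], [6, 5], [9, 1]]
`b = a[:]` → b = [[1, 5], [6, 5], [9, 1]]
`c = a[1:]` → c = [[6, 5], [9, 1]]
`a[0].append(161)` → a = [[1, 5, 161], [6, 5], [9, 1]]; b = [[1, 5, 161], [6, 5], [9, 1]]
`a.append([7, 4])` → a = [[1, 5, 161], [6, 5], [9, 1], [7, 4]]
`print(b[0])` → prints [1, 5, 161]
`print(len(b))` → prints 3
`print(c[0])` → prints [6, 5]

Answer:
[1, 5, 161]
3
[6, 5]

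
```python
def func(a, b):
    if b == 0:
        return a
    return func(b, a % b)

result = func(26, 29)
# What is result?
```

func(26, 29) -> func(29, 26) -> func(26, 3) -> func(3, 2) -> func(2, 1) -> func(1, 0) -> 1

Answer: 1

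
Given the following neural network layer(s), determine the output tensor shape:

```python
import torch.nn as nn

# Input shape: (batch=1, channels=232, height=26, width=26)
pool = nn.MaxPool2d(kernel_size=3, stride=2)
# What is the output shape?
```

Input: (1, 232, 26, 26) -> Output: (1, 232, 12, 12)

Answer: (1, 232, 12, 12)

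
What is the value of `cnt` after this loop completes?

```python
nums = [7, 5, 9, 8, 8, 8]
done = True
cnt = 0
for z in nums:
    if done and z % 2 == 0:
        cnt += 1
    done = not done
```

Count even values at even positions
`cnt` takes the values: 0 → 1

Answer: 1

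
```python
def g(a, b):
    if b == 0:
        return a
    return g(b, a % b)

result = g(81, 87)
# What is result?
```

g(81, 87) -> g(87, 81) -> g(81, 6) -> g(6, 3) -> g(3, 0) -> 3

Answer: 3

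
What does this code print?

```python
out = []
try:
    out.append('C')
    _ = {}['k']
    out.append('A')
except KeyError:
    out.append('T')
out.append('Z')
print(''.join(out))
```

Execution trace: 'C' (try body) → 'T' (except KeyError) → 'Z' (after the try/except). Output: CTZ

Answer: CTZ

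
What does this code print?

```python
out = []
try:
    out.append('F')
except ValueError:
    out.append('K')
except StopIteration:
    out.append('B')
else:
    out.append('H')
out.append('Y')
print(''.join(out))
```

Execution trace: 'F' (try body, no exception) → 'H' (else) → 'Y' (after the try/except). Output: FHY

Answer: FHY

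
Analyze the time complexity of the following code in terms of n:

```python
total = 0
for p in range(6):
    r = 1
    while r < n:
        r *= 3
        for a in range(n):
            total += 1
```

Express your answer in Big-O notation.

Each loop level contributes: 1 × log n × n. Multiplying the contributions gives O(n log n).

Answer: O(n log n)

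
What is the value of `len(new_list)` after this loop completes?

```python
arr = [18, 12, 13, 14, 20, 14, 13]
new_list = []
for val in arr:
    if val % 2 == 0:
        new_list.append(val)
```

Count even numbers in [18, 12, 13, 14, 20, 14, 13]
`new_list` takes the values: [] → [18] → [18, 12] → [18, 12, 14] → [18, 12, 14, 20] → [18, 12, 14, 20, 14]
So `len(new_list)` = 5

Answer: 5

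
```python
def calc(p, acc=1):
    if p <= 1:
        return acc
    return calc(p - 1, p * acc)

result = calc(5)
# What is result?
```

Accumulator trace (n, acc): (5, 1) -> (4, 5) -> (3, 20) -> (2, 60) -> (1, 120) -> return 120

Answer: 120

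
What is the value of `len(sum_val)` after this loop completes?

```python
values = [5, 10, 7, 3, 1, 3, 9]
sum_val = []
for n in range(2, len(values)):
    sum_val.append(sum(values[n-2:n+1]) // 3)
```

Number of 3-element averages
`sum_val` takes the values: [] → [7] → [7, 6] → [7, 6, 3] → [7, 6, 3, 2] → [7, 6, 3, 2, 4]
So `len(sum_val)` = 5

Answer: 5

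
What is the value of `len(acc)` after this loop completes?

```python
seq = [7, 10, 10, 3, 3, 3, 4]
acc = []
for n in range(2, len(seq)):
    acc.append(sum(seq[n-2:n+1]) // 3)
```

Number of 3-element averages
`acc` takes the values: [] → [9] → [9, 7] → [9, 7, 5] → [9, 7, 5, 3] → [9, 7, 5, 3, 3]
So `len(acc)` = 5

Answer: 5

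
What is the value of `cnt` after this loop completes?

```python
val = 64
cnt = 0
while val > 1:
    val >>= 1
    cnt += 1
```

Count right shifts until 1
`cnt` takes the values: 0 → 1 → 2 → 3 → 4 → 5 → 6

Answer: 6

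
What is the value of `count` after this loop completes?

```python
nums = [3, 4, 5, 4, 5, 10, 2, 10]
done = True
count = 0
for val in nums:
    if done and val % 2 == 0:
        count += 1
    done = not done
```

Count even values at even positions
`count` takes the values: 0 → 1

Answer: 1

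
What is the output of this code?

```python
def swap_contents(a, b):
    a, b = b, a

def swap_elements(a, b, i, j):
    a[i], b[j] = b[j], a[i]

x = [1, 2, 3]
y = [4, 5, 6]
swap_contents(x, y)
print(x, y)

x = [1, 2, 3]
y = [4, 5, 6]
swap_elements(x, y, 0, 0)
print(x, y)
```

Key concept: parameter rebinding vs mutation.
Step by step:
`x = [1, 2, 3]` → x = [1, 2, 3]
`y = [4, 5, 6]` → y = [4, 5, 6]
`swap_contents(x, y)` → no visible change to tracked variables
`print(x, y)` → prints [1, 2, 3] [4, 5, 6]
`x = [1, 2, 3]` → x = [1, 2, 3]
`y = [4, 5, 6]` → y = [4, 5, 6]
`swap_elements(x, y, 0, 0)` → x = [4, 2, 3]; y = [1, 5, 6]
`print(x, y)` → prints [4, 2, 3] [1, 5, 6]

Answer:
[1, 2, 3] [4, 5, 6]
[4, 2, 3] [1, 5, 6]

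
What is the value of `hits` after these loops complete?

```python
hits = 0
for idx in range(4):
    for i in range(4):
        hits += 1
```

4 * 4 = 16
`hits` takes the values: 0 → 1 → 2 → 3 → 4 → 5 → 6 → 7 → 8 → 9 → 10 → 11 → 12 → 13 → 14 → 15 → 16

Answer: 16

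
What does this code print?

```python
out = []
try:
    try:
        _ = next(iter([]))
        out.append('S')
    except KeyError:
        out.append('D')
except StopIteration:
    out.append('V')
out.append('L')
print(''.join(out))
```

Execution trace: 'V' (outer except StopIteration) → 'L' (after the try/except). Output: VL

Answer: VL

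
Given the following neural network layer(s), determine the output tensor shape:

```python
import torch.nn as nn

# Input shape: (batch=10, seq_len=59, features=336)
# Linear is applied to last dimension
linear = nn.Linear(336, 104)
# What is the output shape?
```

Input: (10, 59, 336) -> Output: (10, 59, 104)

Answer: (10, 59, 104)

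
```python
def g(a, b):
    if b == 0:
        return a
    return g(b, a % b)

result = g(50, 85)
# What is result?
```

g(50, 85) -> g(85, 50) -> g(50, 35) -> g(35, 15) -> g(15, 5) -> g(5, 0) -> 5

Answer: 5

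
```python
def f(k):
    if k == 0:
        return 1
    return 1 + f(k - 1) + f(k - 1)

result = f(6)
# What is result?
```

f(k) = 1 + 2·f(k-1), f(0)=1. Closed form: (1+1)·2^6 - 1 = 127.

Answer: 127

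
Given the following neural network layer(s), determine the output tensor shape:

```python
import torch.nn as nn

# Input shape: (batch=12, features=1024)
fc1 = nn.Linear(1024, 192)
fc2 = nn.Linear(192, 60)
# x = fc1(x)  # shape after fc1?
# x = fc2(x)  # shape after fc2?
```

Input: (12, 1024) -> after fc1: (12, 192) -> Output: (12, 60)

Answer: (12, 60)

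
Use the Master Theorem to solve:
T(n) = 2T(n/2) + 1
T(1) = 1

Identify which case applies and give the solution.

a=2, b=2, f(n)=1. log_2(2) = 1. Since c=0 < 1, Case 1 applies: T(n) = Θ(n^log_b(a)) = O(n).

Answer: O(n) - Case 1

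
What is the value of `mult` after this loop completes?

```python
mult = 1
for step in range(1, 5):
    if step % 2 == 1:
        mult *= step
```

Product of odd numbers 1 to 4
`mult` takes the values: 1 → 3

Answer: 3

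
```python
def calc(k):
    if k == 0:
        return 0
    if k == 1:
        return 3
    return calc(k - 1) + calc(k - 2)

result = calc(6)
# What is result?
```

Build up from base cases: calc(0)=0, calc(1)=3, calc(2)=3, calc(3)=6, calc(4)=9, calc(5)=15, calc(6)=24

Answer: 24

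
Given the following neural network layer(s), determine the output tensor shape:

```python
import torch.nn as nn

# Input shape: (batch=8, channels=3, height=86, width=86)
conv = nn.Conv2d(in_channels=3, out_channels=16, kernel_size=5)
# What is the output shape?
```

Input: (8, 3, 86, 86) -> Output: (8, 16, 82, 82)

Answer: (8, 16, 82, 82)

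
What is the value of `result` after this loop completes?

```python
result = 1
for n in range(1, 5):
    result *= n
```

4! = 24
`result` takes the values: 1 → 2 → 6 → 24

Answer: 24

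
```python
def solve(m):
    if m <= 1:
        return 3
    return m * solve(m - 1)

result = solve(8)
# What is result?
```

solve(8) = 8 * 7 * 6 * 5 * 4 * 3 * 2 * 3 = 120960

Answer: 120960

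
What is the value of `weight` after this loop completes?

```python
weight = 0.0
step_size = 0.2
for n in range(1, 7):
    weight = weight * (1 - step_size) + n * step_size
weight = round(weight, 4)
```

Moving average with lr=0.2
`weight` takes the values: 0.0 → 0.2 → 0.56 → 1.048 → 1.6384 → 2.31072 → 3.048576 → 3.0486

Answer: 3.0486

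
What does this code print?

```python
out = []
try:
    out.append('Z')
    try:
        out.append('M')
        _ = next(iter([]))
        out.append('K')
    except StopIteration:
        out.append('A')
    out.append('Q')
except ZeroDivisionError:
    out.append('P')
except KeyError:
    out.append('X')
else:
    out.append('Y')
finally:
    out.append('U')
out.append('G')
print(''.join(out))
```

Execution trace: 'Z' (try body) → 'M' (inner try body) → 'A' (inner except StopIteration) → 'Q' (try body, no exception) → 'Y' (else) → 'U' (finally) → 'G' (after the try/except). Output: ZMAQYUG

Answer: ZMAQYUG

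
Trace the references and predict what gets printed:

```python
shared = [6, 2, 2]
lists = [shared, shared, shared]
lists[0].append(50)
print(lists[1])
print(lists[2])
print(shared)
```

Key concept: list of same reference.
Step by step:
`shared = [6, 2, 2]` → shared = [6, 2, 2]
`lists = [shared, shared, shared]` → lists = [[6, 2, 2], [6, 2, 2], [6, 2, 2]]
`lists[0].append(50)` → shared = [6, 2, 2, 50]; lists = [[6, 2, 2, 50], [6, 2, 2, 50], [6, 2, 2, 50]]
`print(lists[1])` → prints [6, 2, 2, 50]
`print(lists[2])` → prints [6, 2, 2, 50]
`print(shared)` → prints [6, 2, 2, 50]

Answer:
[6, 2, 2, 50]
[6, 2, 2, 50]
[6, 2, 2, 50]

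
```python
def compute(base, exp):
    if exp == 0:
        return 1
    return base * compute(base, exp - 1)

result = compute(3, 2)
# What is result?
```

compute(3, 2) = 3 * 3 = 9

Answer: 9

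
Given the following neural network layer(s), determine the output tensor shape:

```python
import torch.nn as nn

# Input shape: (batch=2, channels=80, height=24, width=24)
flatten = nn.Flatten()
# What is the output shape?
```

Input: (2, 80, 24, 24) -> Output: (2, 46080)

Answer: (2, 46080)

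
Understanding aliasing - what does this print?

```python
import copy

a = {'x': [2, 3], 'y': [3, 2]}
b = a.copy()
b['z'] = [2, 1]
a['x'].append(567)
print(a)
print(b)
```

Key concept: shallow copy of dict with mutable values.
Step by step:
`a = {'x': [2, 3], 'y': [3, 2]}` → a = {'x': [2, 3], 'y': [3, 2]}
`b = a.copy()` → b = {'x': [2, 3], 'y': [3, 2]}
`b['z'] = [2, 1]` → b = {'x': [2, 3], 'y': [3, 2], 'z': [2, 1]}
`a['x'].append(567)` → a = {'x': [2, 3, 567], 'y': [3, 2]}; b = {'x': [2, 3, 567], 'y': [3, 2], 'z': [2, 1]}
`print(a)` → prints {'x': [2, 3, 567], 'y': [3, 2]}
`print(b)` → prints {'x': [2, 3, 567], 'y': [3, 2], 'z': [2, 1]}

Answer:
{'x': [2, 3, 567], 'y': [3, 2]}
{'x': [2, 3, 567], 'y': [3, 2], 'z': [2, 1]}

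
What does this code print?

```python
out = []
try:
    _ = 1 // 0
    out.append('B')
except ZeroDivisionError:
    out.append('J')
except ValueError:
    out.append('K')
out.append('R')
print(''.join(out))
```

Execution trace: 'J' (except ZeroDivisionError) → 'R' (after the try/except). Output: JR

Answer: JR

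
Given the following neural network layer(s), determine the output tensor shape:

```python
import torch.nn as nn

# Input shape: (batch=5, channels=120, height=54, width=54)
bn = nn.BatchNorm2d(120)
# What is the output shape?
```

Input: (5, 120, 54, 54) -> Output: (5, 120, 54, 54)

Answer: (5, 120, 54, 54)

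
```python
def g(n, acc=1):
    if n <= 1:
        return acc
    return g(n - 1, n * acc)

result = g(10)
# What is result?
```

Accumulator trace (n, acc): (10, 1) -> (9, 10) -> (8, 90) -> (7, 720) -> (6, 5040) -> (5, 30240) -> (4, 151200) -> (3, 604800) -> (2, 1814400) -> (1, 3628800) -> return 3628800

Answer: 3628800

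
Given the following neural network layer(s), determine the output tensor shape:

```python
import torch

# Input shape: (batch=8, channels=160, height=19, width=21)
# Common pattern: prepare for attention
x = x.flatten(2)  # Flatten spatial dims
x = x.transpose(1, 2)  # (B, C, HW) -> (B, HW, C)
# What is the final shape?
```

Input: (8, 160, 19, 21) -> after flatten(2): (8, 160, 399) -> Output: (8, 399, 160)

Answer: (8, 399, 160)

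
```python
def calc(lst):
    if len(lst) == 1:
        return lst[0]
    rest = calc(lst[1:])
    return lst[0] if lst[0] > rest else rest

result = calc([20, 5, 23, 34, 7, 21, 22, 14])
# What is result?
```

Recursive max over [20, 5, 23, 34, 7, 21, 22, 14] = 34

Answer: 34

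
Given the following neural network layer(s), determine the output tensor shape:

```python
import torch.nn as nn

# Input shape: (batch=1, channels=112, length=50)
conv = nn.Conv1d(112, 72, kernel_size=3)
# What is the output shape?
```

Input: (1, 112, 50) -> Output: (1, 72, 48)

Answer: (1, 72, 48)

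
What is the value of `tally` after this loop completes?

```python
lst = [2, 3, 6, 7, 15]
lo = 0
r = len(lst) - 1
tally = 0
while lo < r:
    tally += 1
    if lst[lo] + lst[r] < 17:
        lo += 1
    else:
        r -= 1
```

Steps to find pair summing to 17
`tally` takes the values: 0 → 1 → 2 → 3 → 4

Answer: 4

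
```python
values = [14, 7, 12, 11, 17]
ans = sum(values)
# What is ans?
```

Trace:
`values = [14, 7, 12, 11, 17]` → values = [14, 7, 12, 11, 17]
`ans = sum(values)` → ans = 61
So ans = 61

Answer: 61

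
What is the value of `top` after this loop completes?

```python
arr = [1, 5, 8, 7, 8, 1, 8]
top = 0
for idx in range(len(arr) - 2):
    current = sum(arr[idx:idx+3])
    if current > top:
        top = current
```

Max sum of 3-element window in [1, 5, 8, 7, 8, 1, 8]
`top` takes the values: 0 → 14 → 20 → 23

Answer: 23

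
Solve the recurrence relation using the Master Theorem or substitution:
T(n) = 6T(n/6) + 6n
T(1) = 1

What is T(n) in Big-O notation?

By Master Theorem: a=6, b=6, f(n)=6n. Since log_6(6) = 1 and f(n) = Θ(n^1), Case 2 applies. T(n) = O(n log n).

Answer: O(n log n)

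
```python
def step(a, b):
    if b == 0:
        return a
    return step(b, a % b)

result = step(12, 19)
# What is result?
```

step(12, 19) -> step(19, 12) -> step(12, 7) -> step(7, 5) -> step(5, 2) -> step(2, 1) -> step(1, 0) -> 1

Answer: 1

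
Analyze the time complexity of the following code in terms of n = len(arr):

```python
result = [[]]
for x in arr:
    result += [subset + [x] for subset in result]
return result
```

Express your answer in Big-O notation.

This is subset (power-set) generation — 2^n subsets, each materialised as a list of up to n elements. Time complexity: O(n · 2^n).

Answer: O(n · 2^n)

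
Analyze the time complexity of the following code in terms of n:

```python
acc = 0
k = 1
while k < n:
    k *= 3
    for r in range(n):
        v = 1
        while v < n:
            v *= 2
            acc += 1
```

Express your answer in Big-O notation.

Each loop level contributes: log n × n × log n. Multiplying the contributions gives O(n log² n).

Answer: O(n log² n)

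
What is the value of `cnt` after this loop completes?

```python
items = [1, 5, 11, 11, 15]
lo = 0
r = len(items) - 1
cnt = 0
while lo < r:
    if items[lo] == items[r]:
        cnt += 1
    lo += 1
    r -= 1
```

Count matching pairs from ends
`cnt` takes the values: 0

Answer: 0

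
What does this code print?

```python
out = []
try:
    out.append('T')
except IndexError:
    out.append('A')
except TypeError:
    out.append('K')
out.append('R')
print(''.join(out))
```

Execution trace: 'T' (try body, no exception) → 'R' (after the try/except). Output: TR

Answer: TR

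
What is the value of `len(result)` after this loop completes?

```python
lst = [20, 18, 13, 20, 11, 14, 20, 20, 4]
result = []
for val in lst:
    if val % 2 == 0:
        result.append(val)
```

Count even numbers in [20, 18, 13, 20, 11, 14, 20, 20, 4]
`result` takes the values: [] → [20] → [20, 18] → [20, 18, 20] → [20, 18, 20, 14] → [20, 18, 20, 14, 20] → [20, 18, 20, 14, 20, 20] → [20, 18, 20, 14, 20, 20, 4]
So `len(result)` = 7

Answer: 7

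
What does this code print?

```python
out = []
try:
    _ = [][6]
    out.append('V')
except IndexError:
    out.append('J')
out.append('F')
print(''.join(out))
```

Execution trace: 'J' (except IndexError) → 'F' (after the try/except). Output: JF

Answer: JF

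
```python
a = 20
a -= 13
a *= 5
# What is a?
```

Trace:
`a = 20` → a = 20
`a -= 13` → a = 7
`a *= 5` → a = 35
So a = 35

Answer: 35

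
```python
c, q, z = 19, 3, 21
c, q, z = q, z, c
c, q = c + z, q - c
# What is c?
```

Trace:
`c, q, z = 19, 3, 21` → c = 19; q = 3; z = 21
`c, q, z = q, z, c` → c = 3; q = 21; z = 19
`c, q = c + z, q - c` → c = 22; q = 18
So c = 22

Answer: 22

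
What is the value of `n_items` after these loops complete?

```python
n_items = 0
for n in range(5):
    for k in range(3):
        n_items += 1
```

5 * 3 = 15
`n_items` takes the values: 0 → 1 → 2 → 3 → 4 → 5 → 6 → 7 → 8 → 9 → 10 → 11 → 12 → 13 → 14 → 15

Answer: 15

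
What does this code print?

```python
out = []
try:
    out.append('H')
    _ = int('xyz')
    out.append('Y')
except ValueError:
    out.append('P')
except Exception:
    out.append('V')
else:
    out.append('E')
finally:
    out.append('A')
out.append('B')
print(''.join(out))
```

Execution trace: 'H' (try body) → 'P' (except ValueError) → 'A' (finally) → 'B' (after the try/except). Output: HPAB

Answer: HPAB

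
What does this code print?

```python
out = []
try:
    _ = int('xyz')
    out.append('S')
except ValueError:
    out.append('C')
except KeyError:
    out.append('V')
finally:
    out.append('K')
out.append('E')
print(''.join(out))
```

Execution trace: 'C' (except ValueError) → 'K' (finally) → 'E' (after the try/except). Output: CKE

Answer: CKE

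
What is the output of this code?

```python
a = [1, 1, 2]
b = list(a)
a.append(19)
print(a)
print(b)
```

Key concept: list() constructor creates copy.
Step by step:
`a = [1, 1, 2]` → a = [1, 1, 2]
`b = list(a)` → b = [1, 1, 2]
`a.append(19)` → a = [1, 1, 2, 19]
`print(a)` → prints [1, 1, 2, 19]
`print(b)` → prints [1, 1, 2]

Answer:
[1, 1, 2, 19]
[1, 1, 2]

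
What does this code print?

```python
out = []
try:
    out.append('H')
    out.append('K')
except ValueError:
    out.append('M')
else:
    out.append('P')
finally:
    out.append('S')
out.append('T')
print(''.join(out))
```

Execution trace: 'H' (try body) → 'K' (try body, no exception) → 'P' (else) → 'S' (finally) → 'T' (after the try/except). Output: HKPST

Answer: HKPST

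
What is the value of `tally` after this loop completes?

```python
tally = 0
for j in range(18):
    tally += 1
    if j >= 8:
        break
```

Loop breaks when j reaches 8, tally is 9
`tally` takes the values: 0 → 1 → 2 → 3 → 4 → 5 → 6 → 7 → 8 → 9

Answer: 9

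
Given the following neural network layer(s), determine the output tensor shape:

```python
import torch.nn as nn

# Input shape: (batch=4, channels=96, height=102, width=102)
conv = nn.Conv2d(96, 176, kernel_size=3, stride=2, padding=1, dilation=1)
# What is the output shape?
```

Input: (4, 96, 102, 102) -> Output: (4, 176, 51, 51)

Answer: (4, 176, 51, 51)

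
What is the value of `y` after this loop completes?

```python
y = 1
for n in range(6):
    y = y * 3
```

Multiply by 3, 6 times: 1 * 3^6 = 729
`y` takes the values: 1 → 3 → 9 → 27 → 81 → 243 → 729

Answer: 729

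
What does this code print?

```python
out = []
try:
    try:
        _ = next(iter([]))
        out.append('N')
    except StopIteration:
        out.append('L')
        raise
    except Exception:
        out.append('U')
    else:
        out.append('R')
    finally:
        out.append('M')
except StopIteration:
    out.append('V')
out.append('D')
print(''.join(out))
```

Execution trace: 'L' (except StopIteration) → 'M' (finally) → 'V' (outer except StopIteration) → 'D' (after the try/except). Output: LMVD

Answer: LMVD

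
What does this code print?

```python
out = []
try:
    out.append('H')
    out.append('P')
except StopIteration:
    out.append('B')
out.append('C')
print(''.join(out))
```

Execution trace: 'H' (try body) → 'P' (try body, no exception) → 'C' (after the try/except). Output: HPC

Answer: HPC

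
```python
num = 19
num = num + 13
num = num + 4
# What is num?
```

Trace:
`num = 19` → num = 19
`num = num + 13` → num = 32
`num = num + 4` → num = 36
So num = 36

Answer: 36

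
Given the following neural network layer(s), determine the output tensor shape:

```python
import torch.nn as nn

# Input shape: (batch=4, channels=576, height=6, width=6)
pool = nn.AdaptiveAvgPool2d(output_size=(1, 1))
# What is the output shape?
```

Input: (4, 576, 6, 6) -> Output: (4, 576, 1, 1)

Answer: (4, 576, 1, 1)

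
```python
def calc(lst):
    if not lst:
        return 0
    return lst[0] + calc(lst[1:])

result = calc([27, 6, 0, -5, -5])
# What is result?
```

27 + 6 + 0 + (-5) + (-5) + 0 = 23

Answer: 23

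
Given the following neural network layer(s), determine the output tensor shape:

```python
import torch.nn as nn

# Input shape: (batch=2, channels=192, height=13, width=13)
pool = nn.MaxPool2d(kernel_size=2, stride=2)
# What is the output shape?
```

Input: (2, 192, 13, 13) -> Output: (2, 192, 6, 6)

Answer: (2, 192, 6, 6)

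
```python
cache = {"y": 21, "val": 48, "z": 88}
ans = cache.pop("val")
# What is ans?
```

Trace:
`cache = {"y": 21, "val": 48, "z": 88}` → cache = {'y': 21, 'val': 48, 'z': 88}
`ans = cache.pop("val")` → cache = {'y': 21, 'z': 88}; ans = 48
So ans = 48

Answer: 48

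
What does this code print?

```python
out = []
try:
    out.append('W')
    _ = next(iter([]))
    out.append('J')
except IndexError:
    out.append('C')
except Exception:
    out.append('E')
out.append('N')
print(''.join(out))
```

Execution trace: 'W' (try body) → 'E' (except Exception) → 'N' (after the try/except). Output: WEN

Answer: WEN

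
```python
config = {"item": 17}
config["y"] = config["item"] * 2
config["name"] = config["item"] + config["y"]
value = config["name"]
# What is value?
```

Trace:
`config = {"item": 17}` → config = {'item': 17}
`config["y"] = config["item"] * 2` → config = {'item': 17, 'y': 34}
`config["name"] = config["item"] + config["y"]` → config = {'item': 17, 'y': 34, 'name': 51}
`value = config["name"]` → value = 51
So value = 51

Answer: 51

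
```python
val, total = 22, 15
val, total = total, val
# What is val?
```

Trace:
`val, total = 22, 15` → val = 22; total = 15
`val, total = total, val` → val = 15; total = 22
So val = 15

Answer: 15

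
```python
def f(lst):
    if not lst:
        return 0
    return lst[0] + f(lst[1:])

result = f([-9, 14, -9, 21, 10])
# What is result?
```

(-9) + 14 + (-9) + 21 + 10 + 0 = 27

Answer: 27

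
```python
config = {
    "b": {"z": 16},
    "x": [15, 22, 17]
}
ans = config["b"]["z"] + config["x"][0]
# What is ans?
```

Trace:
`config = { ...` → config = {'b': {'z': 16}, 'x': [15, 22, 17]}
`ans = config["b"]["z"] + config["x"][0]` → ans = 31
So ans = 31

Answer: 31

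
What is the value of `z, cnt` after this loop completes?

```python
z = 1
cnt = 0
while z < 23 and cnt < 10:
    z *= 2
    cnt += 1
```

Double until >= 23 or 10 iterations
`z, cnt` takes the values: (1, 0) → (2, 0) → (2, 1) → (4, 1) → (4, 2) → (8, 2) → (8, 3) → (16, 3) → (16, 4) → (32, 4) → (32, 5)

Answer: 32, 5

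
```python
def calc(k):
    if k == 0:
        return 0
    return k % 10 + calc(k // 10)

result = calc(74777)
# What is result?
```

Sum of digits of 74777: 7 + 7 + 7 + 4 + 7 = 32

Answer: 32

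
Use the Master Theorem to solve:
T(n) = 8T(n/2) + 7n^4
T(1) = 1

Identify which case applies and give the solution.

a=8, b=2, f(n)=7n^4. log_2(8) = 3. Since c=4 > 3 and the regularity condition holds (8(n/2)^4 = (8/2^4)n^4 with 8/2^4 < 1), Case 3 applies: T(n) = Θ(f(n)) = O(n^4).

Answer: O(n^4) - Case 3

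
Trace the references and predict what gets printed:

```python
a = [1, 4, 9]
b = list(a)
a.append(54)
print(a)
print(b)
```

Key concept: list() constructor creates copy.
Step by step:
`a = [1, 4, 9]` → a = [1, 4, 9]
`b = list(a)` → b = [1, 4, 9]
`a.append(54)` → a = [1, 4, 9, 54]
`print(a)` → prints [1, 4, 9, 54]
`print(b)` → prints [1, 4, 9]

Answer:
[1, 4, 9, 54]
[1, 4, 9]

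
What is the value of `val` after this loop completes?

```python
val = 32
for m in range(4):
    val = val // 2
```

Halve 4 times: 32 // 2^4 = 2
`val` takes the values: 32 → 16 → 8 → 4 → 2

Answer: 2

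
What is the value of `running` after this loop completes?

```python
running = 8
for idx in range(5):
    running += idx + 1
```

Start at 8, add 1 to 5 = 23
`running` takes the values: 8 → 9 → 11 → 14 → 18 → 23

Answer: 23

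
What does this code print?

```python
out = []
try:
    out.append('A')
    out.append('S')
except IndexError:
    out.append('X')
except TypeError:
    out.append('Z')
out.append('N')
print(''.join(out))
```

Execution trace: 'A' (try body) → 'S' (try body, no exception) → 'N' (after the try/except). Output: ASN

Answer: ASN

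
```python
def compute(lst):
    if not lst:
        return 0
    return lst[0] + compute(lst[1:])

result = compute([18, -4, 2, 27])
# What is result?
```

18 + (-4) + 2 + 27 + 0 = 43

Answer: 43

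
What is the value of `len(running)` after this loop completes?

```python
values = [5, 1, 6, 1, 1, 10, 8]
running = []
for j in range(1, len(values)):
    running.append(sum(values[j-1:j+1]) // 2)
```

Number of 2-element averages
`running` takes the values: [] → [3] → [3, 3] → [3, 3, 3] → [3, 3, 3, 1] → [3, 3, 3, 1, 5] → [3, 3, 3, 1, 5, 9]
So `len(running)` = 6

Answer: 6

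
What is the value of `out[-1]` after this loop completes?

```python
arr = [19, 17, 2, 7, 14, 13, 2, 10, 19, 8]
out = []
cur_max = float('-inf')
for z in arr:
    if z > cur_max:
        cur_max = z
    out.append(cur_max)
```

Running max ends at 19
`out` takes the values: [] → [19] → [19, 19] → [19, 19, 19] → [19, 19, 19, 19] → [19, 19, 19, 19, 19] → [19, 19, 19, 19, 19, 19] → [19, 19, 19, 19, 19, 19, 19] → [19, 19, 19, 19, 19, 19, 19, 19] → [19, 19, 19, 19, 19, 19, 19, 19, 19] → [19, 19, 19, 19, 19, 19, 19, 19, 19, 19]
So `out[-1]` = 19

Answer: 19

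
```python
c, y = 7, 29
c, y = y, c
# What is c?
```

Trace:
`c, y = 7, 29` → c = 7; y = 29
`c, y = y, c` → c = 29; y = 7
So c = 29

Answer: 29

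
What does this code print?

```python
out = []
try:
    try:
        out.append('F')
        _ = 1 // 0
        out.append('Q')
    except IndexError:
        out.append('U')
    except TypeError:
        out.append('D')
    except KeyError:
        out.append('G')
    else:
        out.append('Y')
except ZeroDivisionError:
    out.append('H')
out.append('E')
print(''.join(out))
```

Execution trace: 'F' (try body) → 'H' (outer except ZeroDivisionError) → 'E' (after the try/except). Output: FHE

Answer: FHE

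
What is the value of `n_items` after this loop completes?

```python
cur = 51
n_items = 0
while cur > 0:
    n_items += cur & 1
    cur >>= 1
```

Count set bits in 51 (binary: 0b110011)
`n_items` takes the values: 0 → 1 → 2 → 3 → 4

Answer: 4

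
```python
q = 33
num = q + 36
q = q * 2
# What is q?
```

Trace:
`q = 33` → q = 33
`num = q + 36` → num = 69
`q = q * 2` → q = 66
So q = 66

Answer: 66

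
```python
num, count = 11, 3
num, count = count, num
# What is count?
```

Trace:
`num, count = 11, 3` → num = 11; count = 3
`num, count = count, num` → num = 3; count = 11
So count = 11

Answer: 11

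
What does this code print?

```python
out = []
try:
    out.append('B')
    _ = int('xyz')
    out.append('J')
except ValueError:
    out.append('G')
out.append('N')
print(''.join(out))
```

Execution trace: 'B' (try body) → 'G' (except ValueError) → 'N' (after the try/except). Output: BGN

Answer: BGN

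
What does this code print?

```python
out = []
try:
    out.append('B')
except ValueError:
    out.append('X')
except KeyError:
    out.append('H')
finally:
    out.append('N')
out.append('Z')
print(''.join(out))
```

Execution trace: 'B' (try body, no exception) → 'N' (finally) → 'Z' (after the try/except). Output: BNZ

Answer: BNZ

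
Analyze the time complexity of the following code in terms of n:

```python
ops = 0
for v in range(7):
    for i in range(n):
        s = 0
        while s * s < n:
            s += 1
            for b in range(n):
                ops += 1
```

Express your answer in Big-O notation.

Each loop level contributes: 1 × n × √n × n. Multiplying the contributions gives O(n^2√n).

Answer: O(n^2√n)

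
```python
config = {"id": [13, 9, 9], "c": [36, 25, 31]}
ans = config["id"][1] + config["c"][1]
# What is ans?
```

Trace:
`config = {"id": [13, 9, 9], "c": [36, 25, 31]}` → config = {'id': [13, 9, 9], 'c': [36, 25, 31]}
`ans = config["id"][1] + config["c"][1]` → ans = 34
So ans = 34

Answer: 34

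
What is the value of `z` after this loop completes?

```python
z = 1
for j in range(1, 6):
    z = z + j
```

Start at 1, add 1 through 5
`z` takes the values: 1 → 2 → 4 → 7 → 11 → 16

Answer: 16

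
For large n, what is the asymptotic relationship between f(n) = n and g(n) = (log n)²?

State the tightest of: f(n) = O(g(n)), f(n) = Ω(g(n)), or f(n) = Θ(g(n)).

n vs (log n)²: f(n) = Ω(g(n)) but not O(g(n)) — n grows strictly faster than (log n)².

Answer: f(n) = Ω(g(n)) but not O(g(n)) — n grows strictly faster than (log n)².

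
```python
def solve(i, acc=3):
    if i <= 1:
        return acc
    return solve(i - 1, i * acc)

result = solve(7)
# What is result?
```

Accumulator trace (n, acc): (7, 3) -> (6, 21) -> (5, 126) -> (4, 630) -> (3, 2520) -> (2, 7560) -> (1, 15120) -> return 15120

Answer: 15120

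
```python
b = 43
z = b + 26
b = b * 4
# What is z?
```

Trace:
`b = 43` → b = 43
`z = b + 26` → z = 69
`b = b * 4` → b = 172
So z = 69

Answer: 69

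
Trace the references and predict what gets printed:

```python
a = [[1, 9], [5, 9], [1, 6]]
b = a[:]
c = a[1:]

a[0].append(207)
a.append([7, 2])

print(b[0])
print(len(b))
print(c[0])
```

Key concept: slice with nested mutation.
Step by step:
`a = [[1, 9], [5, 9], [1, 6]]` → a = [[1, 9], [5, 9], [1, 6]]
`b = a[:]` → b = [[1, 9], [5, 9], [1, 6]]
`c = a[1:]` → c = [[5, 9], [1, 6]]
`a[0].append(207)` → a = [[1, 9, 207], [5, 9], [1, 6]]; b = [[1, 9, 207], [5, 9], [1, 6]]
`a.append([7, 2])` → a = [[1, 9, 207], [5, 9], [1, 6], [7, 2]]
`print(b[0])` → prints [1, 9, 207]
`print(len(b))` → prints 3
`print(c[0])` → prints [5, 9]

Answer:
[1, 9, 207]
3
[5, 9]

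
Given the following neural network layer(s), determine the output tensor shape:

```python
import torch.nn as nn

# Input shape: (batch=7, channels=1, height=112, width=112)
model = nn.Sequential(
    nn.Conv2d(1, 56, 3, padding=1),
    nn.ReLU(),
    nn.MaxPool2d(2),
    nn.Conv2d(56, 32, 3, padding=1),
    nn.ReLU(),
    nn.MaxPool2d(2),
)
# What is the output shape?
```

Input: (7, 1, 112, 112) -> after first Conv2d: (7, 56, 112, 112) -> after first MaxPool2d: (7, 56, 56, 56) -> after second Conv2d: (7, 32, 56, 56) -> Output: (7, 32, 28, 28)

Answer: (7, 32, 28, 28)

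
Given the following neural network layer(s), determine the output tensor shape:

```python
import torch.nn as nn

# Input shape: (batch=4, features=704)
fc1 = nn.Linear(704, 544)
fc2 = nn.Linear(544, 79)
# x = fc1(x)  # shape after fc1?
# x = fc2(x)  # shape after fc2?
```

Input: (4, 704) -> after fc1: (4, 544) -> Output: (4, 79)

Answer: (4, 79)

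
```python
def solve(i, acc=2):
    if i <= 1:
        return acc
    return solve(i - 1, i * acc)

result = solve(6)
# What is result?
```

Accumulator trace (n, acc): (6, 2) -> (5, 12) -> (4, 60) -> (3, 240) -> (2, 720) -> (1, 1440) -> return 1440

Answer: 1440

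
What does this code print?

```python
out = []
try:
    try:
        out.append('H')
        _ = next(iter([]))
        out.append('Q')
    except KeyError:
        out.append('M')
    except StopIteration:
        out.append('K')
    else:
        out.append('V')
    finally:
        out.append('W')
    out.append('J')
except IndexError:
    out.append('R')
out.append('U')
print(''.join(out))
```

Execution trace: 'H' (inner try body) → 'K' (inner except StopIteration) → 'W' (inner finally) → 'J' (try body, no exception) → 'U' (after the try/except). Output: HKWJU

Answer: HKWJU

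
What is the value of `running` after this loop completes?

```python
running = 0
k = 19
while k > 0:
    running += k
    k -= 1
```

Sum 19 down to 1
`running` takes the values: 0 → 19 → 37 → 54 → 70 → 85 → 99 → 112 → 124 → 135 → 145 → 154 → 162 → 169 → 175 → 180 → 184 → 187 → 189 → 190

Answer: 190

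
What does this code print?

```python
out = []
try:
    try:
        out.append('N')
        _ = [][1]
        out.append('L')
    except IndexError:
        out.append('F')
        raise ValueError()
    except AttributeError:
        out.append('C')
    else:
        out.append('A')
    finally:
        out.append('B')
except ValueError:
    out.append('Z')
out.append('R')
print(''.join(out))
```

Execution trace: 'N' (inner try body) → 'F' (inner except IndexError) → 'B' (inner finally) → 'Z' (outer except ValueError) → 'R' (after the try/except). Output: NFBZR

Answer: NFBZR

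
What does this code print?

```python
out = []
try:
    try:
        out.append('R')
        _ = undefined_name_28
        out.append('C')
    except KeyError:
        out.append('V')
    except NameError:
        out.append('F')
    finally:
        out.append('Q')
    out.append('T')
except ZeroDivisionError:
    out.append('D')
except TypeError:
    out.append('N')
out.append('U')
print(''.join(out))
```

Execution trace: 'R' (inner try body) → 'F' (inner except NameError) → 'Q' (inner finally) → 'T' (try body, no exception) → 'U' (after the try/except). Output: RFQTU

Answer: RFQTU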